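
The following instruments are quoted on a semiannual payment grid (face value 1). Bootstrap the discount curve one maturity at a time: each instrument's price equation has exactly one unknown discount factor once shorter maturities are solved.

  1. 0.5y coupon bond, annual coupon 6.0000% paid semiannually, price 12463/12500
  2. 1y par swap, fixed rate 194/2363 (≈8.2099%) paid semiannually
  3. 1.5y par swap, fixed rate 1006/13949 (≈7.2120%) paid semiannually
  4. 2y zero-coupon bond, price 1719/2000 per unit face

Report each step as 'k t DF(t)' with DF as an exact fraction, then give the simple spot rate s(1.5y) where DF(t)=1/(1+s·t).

step 1 [0.5y] bond c/2=3/100: DF=(12463/12500 − 3/100·(0))/(1+3/100) = 121/125 ≈ 0.968000
step 2 [1y] swap r/2=97/2363: DF=(1 − 97/2363·(0.968000))/(1+97/2363) = 1153/1250 ≈ 0.922400
step 3 [1.5y] swap r/2=503/13949: DF=(1 − 503/13949·(0.968000+0.922400))/(1+503/13949) = 4497/5000 ≈ 0.899400
step 4 [2y] zero: DF = P = 1719/2000 ≈ 0.859500

1 1/2 121/125
2 1 1153/1250
3 3/2 4497/5000
4 2 1719/2000
s(1.5y) = (1/(4497/5000) − 1)/(3/2) = 1006/13491 ≈ 7.4568%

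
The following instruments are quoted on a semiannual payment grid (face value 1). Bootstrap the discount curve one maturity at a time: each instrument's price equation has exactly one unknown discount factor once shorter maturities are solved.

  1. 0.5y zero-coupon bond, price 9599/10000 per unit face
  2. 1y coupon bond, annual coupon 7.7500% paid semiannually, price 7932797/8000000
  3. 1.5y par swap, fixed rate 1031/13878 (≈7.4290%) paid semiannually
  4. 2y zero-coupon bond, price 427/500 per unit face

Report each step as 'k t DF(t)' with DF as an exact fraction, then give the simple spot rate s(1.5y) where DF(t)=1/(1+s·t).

step 1 [0.5y] zero: DF = P = 9599/10000 ≈ 0.959900
step 2 [1y] bond c/2=31/800: DF=(7932797/8000000 − 31/800·(0.959900))/(1+31/800) = 2297/2500 ≈ 0.918800
step 3 [1.5y] swap r/2=1031/27756: DF=(1 − 1031/27756·(0.959900+0.918800))/(1+1031/27756) = 8969/10000 ≈ 0.896900
step 4 [2y] zero: DF = P = 427/500 ≈ 0.854000

1 1/2 9599/10000
2 1 2297/2500
3 3/2 8969/10000
4 2 427/500
s(1.5y) = (1/(8969/10000) − 1)/(3/2) = 2062/26907 ≈ 7.6634%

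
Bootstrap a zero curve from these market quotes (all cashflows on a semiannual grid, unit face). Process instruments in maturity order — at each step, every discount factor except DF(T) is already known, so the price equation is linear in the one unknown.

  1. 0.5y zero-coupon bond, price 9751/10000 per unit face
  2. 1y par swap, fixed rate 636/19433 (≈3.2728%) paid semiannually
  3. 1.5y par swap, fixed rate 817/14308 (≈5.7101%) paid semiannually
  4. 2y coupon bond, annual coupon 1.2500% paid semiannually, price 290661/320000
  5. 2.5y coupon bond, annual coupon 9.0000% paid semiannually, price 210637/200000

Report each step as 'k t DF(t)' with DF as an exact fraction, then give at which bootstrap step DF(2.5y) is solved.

1 1/2 9751/10000
2 1 4841/5000
3 3/2 9183/10000
4 2 8849/10000
5 5/2 1693/2000
DF(2.5y) is solved at step 5

step 1 [0.5y] zero: DF = P = 9751/10000 ≈ 0.975100
step 2 [1y] swap r/2=318/19433: DF=(1 − 318/19433·(0.975100))/(1+318/19433) = 4841/5000 ≈ 0.968200
step 3 [1.5y] swap r/2=817/28616: DF=(1 − 817/28616·(0.975100+0.968200))/(1+817/28616) = 9183/10000 ≈ 0.918300
step 4 [2y] bond c/2=1/160: DF=(290661/320000 − 1/160·(0.975100+0.968200+0.918300))/(1+1/160) = 8849/10000 ≈ 0.884900
step 5 [2.5y] bond c/2=9/200: DF=(210637/200000 − 9/200·(0.975100+0.968200+0.918300+0.884900))/(1+9/200) = 1693/2000 ≈ 0.846500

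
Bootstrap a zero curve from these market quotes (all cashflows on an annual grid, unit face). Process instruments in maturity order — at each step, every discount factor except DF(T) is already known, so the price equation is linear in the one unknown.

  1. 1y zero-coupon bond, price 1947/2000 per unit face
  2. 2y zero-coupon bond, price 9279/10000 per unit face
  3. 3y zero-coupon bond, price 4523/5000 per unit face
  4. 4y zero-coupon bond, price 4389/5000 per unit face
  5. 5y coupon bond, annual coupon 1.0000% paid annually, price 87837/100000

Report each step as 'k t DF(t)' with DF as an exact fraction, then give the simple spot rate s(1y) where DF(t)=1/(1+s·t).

1 1 1947/2000
2 2 9279/10000
3 3 4523/5000
4 4 4389/5000
5 5 2083/2500
s(1y) = (1/(1947/2000) − 1)/(1) = 53/1947 ≈ 2.7221%

step 1 [1y] zero: DF = P = 1947/2000 ≈ 0.973500
step 2 [2y] zero: DF = P = 9279/10000 ≈ 0.927900
step 3 [3y] zero: DF = P = 4523/5000 ≈ 0.904600
step 4 [4y] zero: DF = P = 4389/5000 ≈ 0.877800
step 5 [5y] bond c/1=1/100: DF=(87837/100000 − 1/100·(0.973500+0.927900+0.904600+0.877800))/(1+1/100) = 2083/2500 ≈ 0.833200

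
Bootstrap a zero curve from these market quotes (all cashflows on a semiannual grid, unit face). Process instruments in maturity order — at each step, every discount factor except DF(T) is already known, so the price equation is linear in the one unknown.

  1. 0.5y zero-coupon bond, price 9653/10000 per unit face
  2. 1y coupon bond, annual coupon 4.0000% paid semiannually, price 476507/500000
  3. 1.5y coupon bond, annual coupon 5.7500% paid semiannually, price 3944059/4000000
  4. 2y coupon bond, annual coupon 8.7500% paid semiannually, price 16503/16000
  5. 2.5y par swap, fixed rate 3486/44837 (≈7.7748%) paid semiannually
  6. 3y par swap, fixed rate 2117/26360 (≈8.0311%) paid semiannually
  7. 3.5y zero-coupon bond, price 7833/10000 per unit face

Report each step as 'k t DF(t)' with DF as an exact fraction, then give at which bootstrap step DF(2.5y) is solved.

step 1 [0.5y] zero: DF = P = 9653/10000 ≈ 0.965300
step 2 [1y] bond c/2=1/50: DF=(476507/500000 − 1/50·(0.965300))/(1+1/50) = 4577/5000 ≈ 0.915400
step 3 [1.5y] bond c/2=23/800: DF=(3944059/4000000 − 23/800·(0.965300+0.915400))/(1+23/800) = 9059/10000 ≈ 0.905900
step 4 [2y] bond c/2=7/160: DF=(16503/16000 − 7/160·(0.965300+0.915400+0.905900))/(1+7/160) = 4357/5000 ≈ 0.871400
step 5 [2.5y] swap r/2=1743/44837: DF=(1 − 1743/44837·(0.965300+0.915400+0.905900+0.871400))/(1+1743/44837) = 8257/10000 ≈ 0.825700
step 6 [3y] swap r/2=2117/52720: DF=(1 − 2117/52720·(0.965300+0.915400+0.905900+0.871400+0.825700))/(1+2117/52720) = 7883/10000 ≈ 0.788300
step 7 [3.5y] zero: DF = P = 7833/10000 ≈ 0.783300

1 1/2 9653/10000
2 1 4577/5000
3 3/2 9059/10000
4 2 4357/5000
5 5/2 8257/10000
6 3 7883/10000
7 7/2 7833/10000
DF(2.5y) is solved at step 5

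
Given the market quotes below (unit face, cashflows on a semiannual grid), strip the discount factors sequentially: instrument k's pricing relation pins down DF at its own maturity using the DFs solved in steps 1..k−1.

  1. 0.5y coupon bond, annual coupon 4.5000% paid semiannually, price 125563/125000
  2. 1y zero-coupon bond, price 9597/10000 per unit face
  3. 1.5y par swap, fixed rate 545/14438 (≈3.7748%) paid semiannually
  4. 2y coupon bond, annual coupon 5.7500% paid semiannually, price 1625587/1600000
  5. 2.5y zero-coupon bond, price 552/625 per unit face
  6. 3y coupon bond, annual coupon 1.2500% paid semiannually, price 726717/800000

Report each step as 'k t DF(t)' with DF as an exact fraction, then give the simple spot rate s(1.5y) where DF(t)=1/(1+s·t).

step 1 [0.5y] bond c/2=9/400: DF=(125563/125000 − 9/400·(0))/(1+9/400) = 614/625 ≈ 0.982400
step 2 [1y] zero: DF = P = 9597/10000 ≈ 0.959700
step 3 [1.5y] swap r/2=545/28876: DF=(1 − 545/28876·(0.982400+0.959700))/(1+545/28876) = 1891/2000 ≈ 0.945500
step 4 [2y] bond c/2=23/800: DF=(1625587/1600000 − 23/800·(0.982400+0.959700+0.945500))/(1+23/800) = 9069/10000 ≈ 0.906900
step 5 [2.5y] zero: DF = P = 552/625 ≈ 0.883200
step 6 [3y] bond c/2=1/160: DF=(726717/800000 − 1/160·(0.982400+0.959700+0.945500+0.906900+0.883200))/(1+1/160) = 8737/10000 ≈ 0.873700

1 1/2 614/625
2 1 9597/10000
3 3/2 1891/2000
4 2 9069/10000
5 5/2 552/625
6 3 8737/10000
s(1.5y) = (1/(1891/2000) − 1)/(3/2) = 218/5673 ≈ 3.8428%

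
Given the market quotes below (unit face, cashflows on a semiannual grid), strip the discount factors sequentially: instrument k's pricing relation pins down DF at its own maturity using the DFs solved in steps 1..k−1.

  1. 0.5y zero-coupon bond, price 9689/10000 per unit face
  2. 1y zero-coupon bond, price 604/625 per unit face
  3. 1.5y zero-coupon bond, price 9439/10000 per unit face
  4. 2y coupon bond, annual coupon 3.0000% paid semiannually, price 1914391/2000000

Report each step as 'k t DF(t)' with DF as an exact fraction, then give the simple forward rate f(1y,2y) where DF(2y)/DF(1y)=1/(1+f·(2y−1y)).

step 1 [0.5y] zero: DF = P = 9689/10000 ≈ 0.968900
step 2 [1y] zero: DF = P = 604/625 ≈ 0.966400
step 3 [1.5y] zero: DF = P = 9439/10000 ≈ 0.943900
step 4 [2y] bond c/2=3/200: DF=(1914391/2000000 − 3/200·(0.968900+0.966400+0.943900))/(1+3/200) = 1801/2000 ≈ 0.900500

1 1/2 9689/10000
2 1 604/625
3 3/2 9439/10000
4 2 1801/2000
f(1y,2y) = ((604/625)/(1801/2000) − 1)/(1) = 659/9005 ≈ 7.3182%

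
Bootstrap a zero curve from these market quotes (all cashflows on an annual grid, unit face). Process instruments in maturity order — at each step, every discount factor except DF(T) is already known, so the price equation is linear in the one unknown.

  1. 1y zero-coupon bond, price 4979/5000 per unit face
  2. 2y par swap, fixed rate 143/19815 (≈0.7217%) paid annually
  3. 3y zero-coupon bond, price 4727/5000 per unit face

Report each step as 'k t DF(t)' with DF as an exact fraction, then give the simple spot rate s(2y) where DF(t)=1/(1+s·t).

1 1 4979/5000
2 2 9857/10000
3 3 4727/5000
s(2y) = (1/(9857/10000) − 1)/(2) = 143/19714 ≈ 0.7254%

step 1 [1y] zero: DF = P = 4979/5000 ≈ 0.995800
step 2 [2y] swap r/1=143/19815: DF=(1 − 143/19815·(0.995800))/(1+143/19815) = 9857/10000 ≈ 0.985700
step 3 [3y] zero: DF = P = 4727/5000 ≈ 0.945400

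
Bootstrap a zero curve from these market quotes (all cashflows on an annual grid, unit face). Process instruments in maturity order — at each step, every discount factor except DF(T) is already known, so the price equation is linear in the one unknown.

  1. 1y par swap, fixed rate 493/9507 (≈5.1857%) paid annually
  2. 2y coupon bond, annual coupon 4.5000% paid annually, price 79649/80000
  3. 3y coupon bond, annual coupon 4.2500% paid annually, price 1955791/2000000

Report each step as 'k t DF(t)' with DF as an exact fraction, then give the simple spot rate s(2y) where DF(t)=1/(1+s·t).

step 1 [1y] swap r/1=493/9507: DF=(1 − 493/9507·(0))/(1+493/9507) = 9507/10000 ≈ 0.950700
step 2 [2y] bond c/1=9/200: DF=(79649/80000 − 9/200·(0.950700))/(1+9/200) = 4559/5000 ≈ 0.911800
step 3 [3y] bond c/1=17/400: DF=(1955791/2000000 − 17/400·(0.950700+0.911800))/(1+17/400) = 8621/10000 ≈ 0.862100

1 1 9507/10000
2 2 4559/5000
3 3 8621/10000
s(2y) = (1/(4559/5000) − 1)/(2) = 441/9118 ≈ 4.8366%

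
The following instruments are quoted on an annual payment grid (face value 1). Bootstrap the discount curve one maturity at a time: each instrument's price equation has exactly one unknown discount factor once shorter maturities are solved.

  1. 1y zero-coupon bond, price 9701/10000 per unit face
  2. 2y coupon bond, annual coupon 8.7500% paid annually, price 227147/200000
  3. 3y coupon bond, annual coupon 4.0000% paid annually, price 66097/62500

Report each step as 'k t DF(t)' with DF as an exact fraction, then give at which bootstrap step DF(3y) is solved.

step 1 [1y] zero: DF = P = 9701/10000 ≈ 0.970100
step 2 [2y] bond c/1=7/80: DF=(227147/200000 − 7/80·(0.970100))/(1+7/80) = 9663/10000 ≈ 0.966300
step 3 [3y] bond c/1=1/25: DF=(66097/62500 − 1/25·(0.970100+0.966300))/(1+1/25) = 589/625 ≈ 0.942400

1 1 9701/10000
2 2 9663/10000
3 3 589/625
DF(3y) is solved at step 3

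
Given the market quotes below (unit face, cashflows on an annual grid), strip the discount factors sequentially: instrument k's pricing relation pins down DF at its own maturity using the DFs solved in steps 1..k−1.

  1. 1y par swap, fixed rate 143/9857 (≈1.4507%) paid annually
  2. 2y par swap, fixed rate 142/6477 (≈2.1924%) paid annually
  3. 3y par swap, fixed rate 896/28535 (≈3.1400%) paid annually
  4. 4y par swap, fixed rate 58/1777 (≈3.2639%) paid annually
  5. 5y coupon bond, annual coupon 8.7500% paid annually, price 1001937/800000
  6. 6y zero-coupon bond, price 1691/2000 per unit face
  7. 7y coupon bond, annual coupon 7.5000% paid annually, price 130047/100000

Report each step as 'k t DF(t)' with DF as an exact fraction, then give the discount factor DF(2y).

step 1 [1y] swap r/1=143/9857: DF=(1 − 143/9857·(0))/(1+143/9857) = 9857/10000 ≈ 0.985700
step 2 [2y] swap r/1=142/6477: DF=(1 − 142/6477·(0.985700))/(1+142/6477) = 4787/5000 ≈ 0.957400
step 3 [3y] swap r/1=896/28535: DF=(1 − 896/28535·(0.985700+0.957400))/(1+896/28535) = 569/625 ≈ 0.910400
step 4 [4y] swap r/1=58/1777: DF=(1 − 58/1777·(0.985700+0.957400+0.910400))/(1+58/1777) = 4391/5000 ≈ 0.878200
step 5 [5y] bond c/1=7/80: DF=(1001937/800000 − 7/80·(0.985700+0.957400+0.910400+0.878200))/(1+7/80) = 4257/5000 ≈ 0.851400
step 6 [6y] zero: DF = P = 1691/2000 ≈ 0.845500
step 7 [7y] bond c/1=3/40: DF=(130047/100000 − 3/40·(0.985700+0.957400+0.910400+0.878200+0.851400+0.845500))/(1+3/40) = 831/1000 ≈ 0.831000

1 1 9857/10000
2 2 4787/5000
3 3 569/625
4 4 4391/5000
5 5 4257/5000
6 6 1691/2000
7 7 831/1000
DF(2y) = 4787/5000 ≈ 0.957400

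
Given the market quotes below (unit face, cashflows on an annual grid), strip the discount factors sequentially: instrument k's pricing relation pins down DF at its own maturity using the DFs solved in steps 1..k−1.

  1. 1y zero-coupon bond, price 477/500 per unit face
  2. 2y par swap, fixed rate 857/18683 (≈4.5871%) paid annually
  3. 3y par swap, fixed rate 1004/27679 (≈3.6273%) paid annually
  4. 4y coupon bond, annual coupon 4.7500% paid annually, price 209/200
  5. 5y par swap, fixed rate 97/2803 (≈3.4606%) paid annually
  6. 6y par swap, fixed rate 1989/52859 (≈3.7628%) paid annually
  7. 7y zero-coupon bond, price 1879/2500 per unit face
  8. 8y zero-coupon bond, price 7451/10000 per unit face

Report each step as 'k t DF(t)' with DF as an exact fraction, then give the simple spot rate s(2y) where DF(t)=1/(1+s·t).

step 1 [1y] zero: DF = P = 477/500 ≈ 0.954000
step 2 [2y] swap r/1=857/18683: DF=(1 − 857/18683·(0.954000))/(1+857/18683) = 9143/10000 ≈ 0.914300
step 3 [3y] swap r/1=1004/27679: DF=(1 − 1004/27679·(0.954000+0.914300))/(1+1004/27679) = 2249/2500 ≈ 0.899600
step 4 [4y] bond c/1=19/400: DF=(209/200 − 19/400·(0.954000+0.914300+0.899600))/(1+19/400) = 8721/10000 ≈ 0.872100
step 5 [5y] swap r/1=97/2803: DF=(1 − 97/2803·(0.954000+0.914300+0.899600+0.872100))/(1+97/2803) = 528/625 ≈ 0.844800
step 6 [6y] swap r/1=1989/52859: DF=(1 − 1989/52859·(0.954000+0.914300+0.899600+0.872100+0.844800))/(1+1989/52859) = 8011/10000 ≈ 0.801100
step 7 [7y] zero: DF = P = 1879/2500 ≈ 0.751600
step 8 [8y] zero: DF = P = 7451/10000 ≈ 0.745100

1 1 477/500
2 2 9143/10000
3 3 2249/2500
4 4 8721/10000
5 5 528/625
6 6 8011/10000
7 7 1879/2500
8 8 7451/10000
s(2y) = (1/(9143/10000) − 1)/(2) = 857/18286 ≈ 4.6866%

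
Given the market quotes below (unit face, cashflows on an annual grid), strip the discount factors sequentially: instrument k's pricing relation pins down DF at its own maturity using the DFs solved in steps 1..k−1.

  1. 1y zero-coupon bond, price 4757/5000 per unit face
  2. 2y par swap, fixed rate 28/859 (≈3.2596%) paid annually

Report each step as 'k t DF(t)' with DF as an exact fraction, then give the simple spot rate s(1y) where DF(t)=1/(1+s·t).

step 1 [1y] zero: DF = P = 4757/5000 ≈ 0.951400
step 2 [2y] swap r/1=28/859: DF=(1 − 28/859·(0.951400))/(1+28/859) = 1173/1250 ≈ 0.938400

1 1 4757/5000
2 2 1173/1250
s(1y) = (1/(4757/5000) − 1)/(1) = 243/4757 ≈ 5.1083%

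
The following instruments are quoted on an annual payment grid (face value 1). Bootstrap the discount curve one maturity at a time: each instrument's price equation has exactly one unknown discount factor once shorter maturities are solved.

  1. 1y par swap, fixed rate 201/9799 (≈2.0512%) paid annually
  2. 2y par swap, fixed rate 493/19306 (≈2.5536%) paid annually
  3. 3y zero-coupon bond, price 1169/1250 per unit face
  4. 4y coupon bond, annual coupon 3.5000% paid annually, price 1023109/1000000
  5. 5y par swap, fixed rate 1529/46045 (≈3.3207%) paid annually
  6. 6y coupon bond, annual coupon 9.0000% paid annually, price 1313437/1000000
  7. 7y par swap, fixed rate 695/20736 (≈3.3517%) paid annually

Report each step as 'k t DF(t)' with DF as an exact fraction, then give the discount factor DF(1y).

step 1 [1y] swap r/1=201/9799: DF=(1 − 201/9799·(0))/(1+201/9799) = 9799/10000 ≈ 0.979900
step 2 [2y] swap r/1=493/19306: DF=(1 − 493/19306·(0.979900))/(1+493/19306) = 9507/10000 ≈ 0.950700
step 3 [3y] zero: DF = P = 1169/1250 ≈ 0.935200
step 4 [4y] bond c/1=7/200: DF=(1023109/1000000 − 7/200·(0.979900+0.950700+0.935200))/(1+7/200) = 2229/2500 ≈ 0.891600
step 5 [5y] swap r/1=1529/46045: DF=(1 − 1529/46045·(0.979900+0.950700+0.935200+0.891600))/(1+1529/46045) = 8471/10000 ≈ 0.847100
step 6 [6y] bond c/1=9/100: DF=(1313437/1000000 − 9/100·(0.979900+0.950700+0.935200+0.891600+0.847100))/(1+9/100) = 1031/1250 ≈ 0.824800
step 7 [7y] swap r/1=695/20736: DF=(1 − 695/20736·(0.979900+0.950700+0.935200+0.891600+0.847100+0.824800))/(1+695/20736) = 1583/2000 ≈ 0.791500

1 1 9799/10000
2 2 9507/10000
3 3 1169/1250
4 4 2229/2500
5 5 8471/10000
6 6 1031/1250
7 7 1583/2000
DF(1y) = 9799/10000 ≈ 0.979900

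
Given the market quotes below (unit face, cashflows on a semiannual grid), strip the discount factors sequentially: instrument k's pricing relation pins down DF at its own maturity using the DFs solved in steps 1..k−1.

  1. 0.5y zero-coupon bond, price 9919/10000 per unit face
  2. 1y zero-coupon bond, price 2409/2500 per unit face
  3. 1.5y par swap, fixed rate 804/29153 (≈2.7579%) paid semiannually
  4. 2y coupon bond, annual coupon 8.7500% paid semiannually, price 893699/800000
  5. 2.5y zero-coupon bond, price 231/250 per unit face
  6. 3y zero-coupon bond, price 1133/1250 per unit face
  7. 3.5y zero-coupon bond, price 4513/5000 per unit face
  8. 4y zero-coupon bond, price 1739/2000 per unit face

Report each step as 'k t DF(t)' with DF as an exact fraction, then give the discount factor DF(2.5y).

1 1/2 9919/10000
2 1 2409/2500
3 3/2 4799/5000
4 2 9481/10000
5 5/2 231/250
6 3 1133/1250
7 7/2 4513/5000
8 4 1739/2000
DF(2.5y) = 231/250 ≈ 0.924000

step 1 [0.5y] zero: DF = P = 9919/10000 ≈ 0.991900
step 2 [1y] zero: DF = P = 2409/2500 ≈ 0.963600
step 3 [1.5y] swap r/2=402/29153: DF=(1 − 402/29153·(0.991900+0.963600))/(1+402/29153) = 4799/5000 ≈ 0.959800
step 4 [2y] bond c/2=7/160: DF=(893699/800000 − 7/160·(0.991900+0.963600+0.959800))/(1+7/160) = 9481/10000 ≈ 0.948100
step 5 [2.5y] zero: DF = P = 231/250 ≈ 0.924000
step 6 [3y] zero: DF = P = 1133/1250 ≈ 0.906400
step 7 [3.5y] zero: DF = P = 4513/5000 ≈ 0.902600
step 8 [4y] zero: DF = P = 1739/2000 ≈ 0.869500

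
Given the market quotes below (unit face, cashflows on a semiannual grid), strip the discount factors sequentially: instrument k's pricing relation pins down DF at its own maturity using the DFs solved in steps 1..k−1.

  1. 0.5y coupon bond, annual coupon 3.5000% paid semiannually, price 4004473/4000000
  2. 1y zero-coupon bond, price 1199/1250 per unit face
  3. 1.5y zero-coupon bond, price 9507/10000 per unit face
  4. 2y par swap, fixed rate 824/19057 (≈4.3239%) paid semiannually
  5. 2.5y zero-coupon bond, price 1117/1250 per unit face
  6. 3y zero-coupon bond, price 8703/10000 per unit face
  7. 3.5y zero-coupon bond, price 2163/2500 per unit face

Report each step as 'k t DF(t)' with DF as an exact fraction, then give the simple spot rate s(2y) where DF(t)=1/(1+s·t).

1 1/2 9839/10000
2 1 1199/1250
3 3/2 9507/10000
4 2 1147/1250
5 5/2 1117/1250
6 3 8703/10000
7 7/2 2163/2500
s(2y) = (1/(1147/1250) − 1)/(2) = 103/2294 ≈ 4.4900%

step 1 [0.5y] bond c/2=7/400: DF=(4004473/4000000 − 7/400·(0))/(1+7/400) = 9839/10000 ≈ 0.983900
step 2 [1y] zero: DF = P = 1199/1250 ≈ 0.959200
step 3 [1.5y] zero: DF = P = 9507/10000 ≈ 0.950700
step 4 [2y] swap r/2=412/19057: DF=(1 − 412/19057·(0.983900+0.959200+0.950700))/(1+412/19057) = 1147/1250 ≈ 0.917600
step 5 [2.5y] zero: DF = P = 1117/1250 ≈ 0.893600
step 6 [3y] zero: DF = P = 8703/10000 ≈ 0.870300
step 7 [3.5y] zero: DF = P = 2163/2500 ≈ 0.865200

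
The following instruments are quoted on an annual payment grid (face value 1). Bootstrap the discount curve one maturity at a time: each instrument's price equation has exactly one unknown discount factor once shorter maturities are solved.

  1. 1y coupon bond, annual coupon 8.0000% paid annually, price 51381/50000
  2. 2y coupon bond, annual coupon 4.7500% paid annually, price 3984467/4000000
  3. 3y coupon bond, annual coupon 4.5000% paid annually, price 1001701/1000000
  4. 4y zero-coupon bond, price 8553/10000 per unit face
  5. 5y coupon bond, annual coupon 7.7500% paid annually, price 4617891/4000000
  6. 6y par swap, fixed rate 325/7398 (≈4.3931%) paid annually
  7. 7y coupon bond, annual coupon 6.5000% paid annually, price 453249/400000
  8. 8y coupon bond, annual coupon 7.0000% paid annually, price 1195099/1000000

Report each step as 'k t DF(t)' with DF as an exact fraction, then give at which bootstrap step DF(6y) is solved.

step 1 [1y] bond c/1=2/25: DF=(51381/50000 − 2/25·(0))/(1+2/25) = 1903/2000 ≈ 0.951500
step 2 [2y] bond c/1=19/400: DF=(3984467/4000000 − 19/400·(0.951500))/(1+19/400) = 4539/5000 ≈ 0.907800
step 3 [3y] bond c/1=9/200: DF=(1001701/1000000 − 9/200·(0.951500+0.907800))/(1+9/200) = 1757/2000 ≈ 0.878500
step 4 [4y] zero: DF = P = 8553/10000 ≈ 0.855300
step 5 [5y] bond c/1=31/400: DF=(4617891/4000000 − 31/400·(0.951500+0.907800+0.878500+0.855300))/(1+31/400) = 813/1000 ≈ 0.813000
step 6 [6y] swap r/1=325/7398: DF=(1 − 325/7398·(0.951500+0.907800+0.878500+0.855300+0.813000))/(1+325/7398) = 309/400 ≈ 0.772500
step 7 [7y] bond c/1=13/200: DF=(453249/400000 − 13/200·(0.951500+0.907800+0.878500+0.855300+0.813000+0.772500))/(1+13/200) = 7479/10000 ≈ 0.747900
step 8 [8y] bond c/1=7/100: DF=(1195099/1000000 − 7/100·(0.951500+0.907800+0.878500+0.855300+0.813000+0.772500+0.747900))/(1+7/100) = 1823/2500 ≈ 0.729200

1 1 1903/2000
2 2 4539/5000
3 3 1757/2000
4 4 8553/10000
5 5 813/1000
6 6 309/400
7 7 7479/10000
8 8 1823/2500
DF(6y) is solved at step 6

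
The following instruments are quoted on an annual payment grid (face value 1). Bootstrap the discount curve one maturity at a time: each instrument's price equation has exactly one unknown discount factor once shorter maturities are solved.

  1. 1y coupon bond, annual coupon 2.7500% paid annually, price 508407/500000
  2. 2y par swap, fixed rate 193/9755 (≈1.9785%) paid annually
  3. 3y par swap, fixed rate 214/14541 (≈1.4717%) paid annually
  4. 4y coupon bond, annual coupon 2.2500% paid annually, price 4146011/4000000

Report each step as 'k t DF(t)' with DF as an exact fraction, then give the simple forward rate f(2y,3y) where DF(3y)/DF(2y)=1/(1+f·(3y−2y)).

1 1 1237/1250
2 2 4807/5000
3 3 2393/2500
4 4 9497/10000
f(2y,3y) = ((4807/5000)/(2393/2500) − 1)/(1) = 21/4786 ≈ 0.4388%

step 1 [1y] bond c/1=11/400: DF=(508407/500000 − 11/400·(0))/(1+11/400) = 1237/1250 ≈ 0.989600
step 2 [2y] swap r/1=193/9755: DF=(1 − 193/9755·(0.989600))/(1+193/9755) = 4807/5000 ≈ 0.961400
step 3 [3y] swap r/1=214/14541: DF=(1 − 214/14541·(0.989600+0.961400))/(1+214/14541) = 2393/2500 ≈ 0.957200
step 4 [4y] bond c/1=9/400: DF=(4146011/4000000 − 9/400·(0.989600+0.961400+0.957200))/(1+9/400) = 9497/10000 ≈ 0.949700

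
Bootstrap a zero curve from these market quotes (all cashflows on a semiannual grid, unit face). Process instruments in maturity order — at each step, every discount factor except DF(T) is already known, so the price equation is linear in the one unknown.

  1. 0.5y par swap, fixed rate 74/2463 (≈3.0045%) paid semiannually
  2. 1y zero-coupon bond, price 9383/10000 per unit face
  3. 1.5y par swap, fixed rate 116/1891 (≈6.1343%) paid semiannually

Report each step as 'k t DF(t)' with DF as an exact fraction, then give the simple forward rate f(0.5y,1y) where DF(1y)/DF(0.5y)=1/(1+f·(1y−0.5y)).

step 1 [0.5y] swap r/2=37/2463: DF=(1 − 37/2463·(0))/(1+37/2463) = 2463/2500 ≈ 0.985200
step 2 [1y] zero: DF = P = 9383/10000 ≈ 0.938300
step 3 [1.5y] swap r/2=58/1891: DF=(1 − 58/1891·(0.985200+0.938300))/(1+58/1891) = 913/1000 ≈ 0.913000

1 1/2 2463/2500
2 1 9383/10000
3 3/2 913/1000
f(0.5y,1y) = ((2463/2500)/(9383/10000) − 1)/(1/2) = 938/9383 ≈ 9.9968%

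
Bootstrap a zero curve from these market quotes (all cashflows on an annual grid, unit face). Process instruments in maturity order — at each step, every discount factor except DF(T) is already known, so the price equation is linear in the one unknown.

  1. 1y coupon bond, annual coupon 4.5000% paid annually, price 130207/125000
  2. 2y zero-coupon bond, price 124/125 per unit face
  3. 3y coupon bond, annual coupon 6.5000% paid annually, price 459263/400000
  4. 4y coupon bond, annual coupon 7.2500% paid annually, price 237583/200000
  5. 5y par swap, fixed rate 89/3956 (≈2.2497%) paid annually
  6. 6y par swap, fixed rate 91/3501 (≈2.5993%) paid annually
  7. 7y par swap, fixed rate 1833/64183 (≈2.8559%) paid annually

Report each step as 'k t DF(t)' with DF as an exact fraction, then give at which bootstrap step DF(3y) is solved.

1 1 623/625
2 2 124/125
3 3 9567/10000
4 4 1817/2000
5 5 2233/2500
6 6 534/625
7 7 8167/10000
DF(3y) is solved at step 3

step 1 [1y] bond c/1=9/200: DF=(130207/125000 − 9/200·(0))/(1+9/200) = 623/625 ≈ 0.996800
step 2 [2y] zero: DF = P = 124/125 ≈ 0.992000
step 3 [3y] bond c/1=13/200: DF=(459263/400000 − 13/200·(0.996800+0.992000))/(1+13/200) = 9567/10000 ≈ 0.956700
step 4 [4y] bond c/1=29/400: DF=(237583/200000 − 29/400·(0.996800+0.992000+0.956700))/(1+29/400) = 1817/2000 ≈ 0.908500
step 5 [5y] swap r/1=89/3956: DF=(1 − 89/3956·(0.996800+0.992000+0.956700+0.908500))/(1+89/3956) = 2233/2500 ≈ 0.893200
step 6 [6y] swap r/1=91/3501: DF=(1 − 91/3501·(0.996800+0.992000+0.956700+0.908500+0.893200))/(1+91/3501) = 534/625 ≈ 0.854400
step 7 [7y] swap r/1=1833/64183: DF=(1 − 1833/64183·(0.996800+0.992000+0.956700+0.908500+0.893200+0.854400))/(1+1833/64183) = 8167/10000 ≈ 0.816700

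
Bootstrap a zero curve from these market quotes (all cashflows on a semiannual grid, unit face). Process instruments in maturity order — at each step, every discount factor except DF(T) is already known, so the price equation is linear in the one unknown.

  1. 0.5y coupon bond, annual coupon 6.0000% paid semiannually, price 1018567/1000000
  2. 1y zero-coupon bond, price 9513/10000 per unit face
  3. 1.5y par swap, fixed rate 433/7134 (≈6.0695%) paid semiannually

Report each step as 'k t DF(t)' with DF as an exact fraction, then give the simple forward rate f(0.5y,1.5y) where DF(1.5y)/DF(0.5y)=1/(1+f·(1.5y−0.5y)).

step 1 [0.5y] bond c/2=3/100: DF=(1018567/1000000 − 3/100·(0))/(1+3/100) = 9889/10000 ≈ 0.988900
step 2 [1y] zero: DF = P = 9513/10000 ≈ 0.951300
step 3 [1.5y] swap r/2=433/14268: DF=(1 − 433/14268·(0.988900+0.951300))/(1+433/14268) = 4567/5000 ≈ 0.913400

1 1/2 9889/10000
2 1 9513/10000
3 3/2 4567/5000
f(0.5y,1.5y) = ((9889/10000)/(4567/5000) − 1)/(1) = 755/9134 ≈ 8.2658%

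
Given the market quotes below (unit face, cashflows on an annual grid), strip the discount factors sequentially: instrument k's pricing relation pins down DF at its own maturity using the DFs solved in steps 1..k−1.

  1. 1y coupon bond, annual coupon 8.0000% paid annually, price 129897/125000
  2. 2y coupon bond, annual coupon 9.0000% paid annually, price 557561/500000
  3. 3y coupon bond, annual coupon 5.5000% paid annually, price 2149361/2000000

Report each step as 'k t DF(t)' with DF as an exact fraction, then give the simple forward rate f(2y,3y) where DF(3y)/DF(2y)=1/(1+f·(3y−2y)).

1 1 4811/5000
2 2 2359/2500
3 3 9193/10000
f(2y,3y) = ((2359/2500)/(9193/10000) − 1)/(1) = 243/9193 ≈ 2.6433%

step 1 [1y] bond c/1=2/25: DF=(129897/125000 − 2/25·(0))/(1+2/25) = 4811/5000 ≈ 0.962200
step 2 [2y] bond c/1=9/100: DF=(557561/500000 − 9/100·(0.962200))/(1+9/100) = 2359/2500 ≈ 0.943600
step 3 [3y] bond c/1=11/200: DF=(2149361/2000000 − 11/200·(0.962200+0.943600))/(1+11/200) = 9193/10000 ≈ 0.919300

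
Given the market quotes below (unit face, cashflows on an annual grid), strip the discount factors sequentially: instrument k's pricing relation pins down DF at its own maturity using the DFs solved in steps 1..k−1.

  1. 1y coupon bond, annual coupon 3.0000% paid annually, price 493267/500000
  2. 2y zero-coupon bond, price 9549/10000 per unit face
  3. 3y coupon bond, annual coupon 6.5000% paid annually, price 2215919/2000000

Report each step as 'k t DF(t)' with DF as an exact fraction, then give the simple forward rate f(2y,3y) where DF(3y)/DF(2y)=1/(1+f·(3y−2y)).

step 1 [1y] bond c/1=3/100: DF=(493267/500000 − 3/100·(0))/(1+3/100) = 4789/5000 ≈ 0.957800
step 2 [2y] zero: DF = P = 9549/10000 ≈ 0.954900
step 3 [3y] bond c/1=13/200: DF=(2215919/2000000 − 13/200·(0.957800+0.954900))/(1+13/200) = 2309/2500 ≈ 0.923600

1 1 4789/5000
2 2 9549/10000
3 3 2309/2500
f(2y,3y) = ((9549/10000)/(2309/2500) − 1)/(1) = 313/9236 ≈ 3.3889%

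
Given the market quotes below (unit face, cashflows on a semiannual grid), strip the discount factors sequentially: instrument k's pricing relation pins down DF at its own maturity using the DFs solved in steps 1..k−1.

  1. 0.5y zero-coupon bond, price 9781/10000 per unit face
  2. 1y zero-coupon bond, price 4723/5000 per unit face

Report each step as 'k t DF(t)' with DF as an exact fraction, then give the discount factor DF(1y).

1 1/2 9781/10000
2 1 4723/5000
DF(1y) = 4723/5000 ≈ 0.944600

step 1 [0.5y] zero: DF = P = 9781/10000 ≈ 0.978100
step 2 [1y] zero: DF = P = 4723/5000 ≈ 0.944600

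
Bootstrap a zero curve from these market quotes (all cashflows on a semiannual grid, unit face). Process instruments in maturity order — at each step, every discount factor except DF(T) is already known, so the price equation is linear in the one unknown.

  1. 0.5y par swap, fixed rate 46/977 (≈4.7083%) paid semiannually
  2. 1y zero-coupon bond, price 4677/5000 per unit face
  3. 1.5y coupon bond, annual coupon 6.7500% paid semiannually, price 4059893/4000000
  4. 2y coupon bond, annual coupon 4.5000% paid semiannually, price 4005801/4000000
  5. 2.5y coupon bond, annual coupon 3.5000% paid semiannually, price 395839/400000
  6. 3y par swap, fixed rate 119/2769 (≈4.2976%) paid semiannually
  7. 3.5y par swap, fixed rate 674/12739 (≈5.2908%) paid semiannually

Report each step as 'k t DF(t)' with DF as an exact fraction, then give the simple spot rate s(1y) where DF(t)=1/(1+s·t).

1 1/2 977/1000
2 1 4677/5000
3 3/2 4597/5000
4 2 9171/10000
5 5/2 9081/10000
6 3 881/1000
7 7/2 1663/2000
s(1y) = (1/(4677/5000) − 1)/(1) = 323/4677 ≈ 6.9061%

step 1 [0.5y] swap r/2=23/977: DF=(1 − 23/977·(0))/(1+23/977) = 977/1000 ≈ 0.977000
step 2 [1y] zero: DF = P = 4677/5000 ≈ 0.935400
step 3 [1.5y] bond c/2=27/800: DF=(4059893/4000000 − 27/800·(0.977000+0.935400))/(1+27/800) = 4597/5000 ≈ 0.919400
step 4 [2y] bond c/2=9/400: DF=(4005801/4000000 − 9/400·(0.977000+0.935400+0.919400))/(1+9/400) = 9171/10000 ≈ 0.917100
step 5 [2.5y] bond c/2=7/400: DF=(395839/400000 − 7/400·(0.977000+0.935400+0.919400+0.917100))/(1+7/400) = 9081/10000 ≈ 0.908100
step 6 [3y] swap r/2=119/5538: DF=(1 − 119/5538·(0.977000+0.935400+0.919400+0.917100+0.908100))/(1+119/5538) = 881/1000 ≈ 0.881000
step 7 [3.5y] swap r/2=337/12739: DF=(1 − 337/12739·(0.977000+0.935400+0.919400+0.917100+0.908100+0.881000))/(1+337/12739) = 1663/2000 ≈ 0.831500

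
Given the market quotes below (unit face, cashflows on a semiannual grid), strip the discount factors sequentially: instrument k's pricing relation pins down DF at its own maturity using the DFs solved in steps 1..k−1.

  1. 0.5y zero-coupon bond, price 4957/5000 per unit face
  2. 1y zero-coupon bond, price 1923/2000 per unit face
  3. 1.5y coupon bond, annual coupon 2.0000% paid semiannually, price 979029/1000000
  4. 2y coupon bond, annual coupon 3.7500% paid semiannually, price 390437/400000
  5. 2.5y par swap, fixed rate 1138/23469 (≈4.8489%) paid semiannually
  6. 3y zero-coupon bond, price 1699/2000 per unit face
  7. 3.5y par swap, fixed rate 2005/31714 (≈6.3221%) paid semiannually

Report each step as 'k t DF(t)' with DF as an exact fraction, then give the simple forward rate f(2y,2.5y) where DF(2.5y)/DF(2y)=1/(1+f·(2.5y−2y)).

1 1/2 4957/5000
2 1 1923/2000
3 3/2 19/20
4 2 9047/10000
5 5/2 4431/5000
6 3 1699/2000
7 7/2 1599/2000
f(2y,2.5y) = ((9047/10000)/(4431/5000) − 1)/(1/2) = 185/4431 ≈ 4.1751%

step 1 [0.5y] zero: DF = P = 4957/5000 ≈ 0.991400
step 2 [1y] zero: DF = P = 1923/2000 ≈ 0.961500
step 3 [1.5y] bond c/2=1/100: DF=(979029/1000000 − 1/100·(0.991400+0.961500))/(1+1/100) = 19/20 ≈ 0.950000
step 4 [2y] bond c/2=3/160: DF=(390437/400000 − 3/160·(0.991400+0.961500+0.950000))/(1+3/160) = 9047/10000 ≈ 0.904700
step 5 [2.5y] swap r/2=569/23469: DF=(1 − 569/23469·(0.991400+0.961500+0.950000+0.904700))/(1+569/23469) = 4431/5000 ≈ 0.886200
step 6 [3y] zero: DF = P = 1699/2000 ≈ 0.849500
step 7 [3.5y] swap r/2=2005/63428: DF=(1 − 2005/63428·(0.991400+0.961500+0.950000+0.904700+0.886200+0.849500))/(1+2005/63428) = 1599/2000 ≈ 0.799500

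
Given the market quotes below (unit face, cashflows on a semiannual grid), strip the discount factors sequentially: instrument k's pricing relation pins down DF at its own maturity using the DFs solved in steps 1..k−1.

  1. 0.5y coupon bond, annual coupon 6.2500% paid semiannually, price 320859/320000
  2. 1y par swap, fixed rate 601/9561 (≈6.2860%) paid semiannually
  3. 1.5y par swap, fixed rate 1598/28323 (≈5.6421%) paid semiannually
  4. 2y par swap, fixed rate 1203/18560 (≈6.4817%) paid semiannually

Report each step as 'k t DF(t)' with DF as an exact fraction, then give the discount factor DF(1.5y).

1 1/2 9723/10000
2 1 9399/10000
3 3/2 9201/10000
4 2 8797/10000
DF(1.5y) = 9201/10000 ≈ 0.920100

step 1 [0.5y] bond c/2=1/32: DF=(320859/320000 − 1/32·(0))/(1+1/32) = 9723/10000 ≈ 0.972300
step 2 [1y] swap r/2=601/19122: DF=(1 − 601/19122·(0.972300))/(1+601/19122) = 9399/10000 ≈ 0.939900
step 3 [1.5y] swap r/2=799/28323: DF=(1 − 799/28323·(0.972300+0.939900))/(1+799/28323) = 9201/10000 ≈ 0.920100
step 4 [2y] swap r/2=1203/37120: DF=(1 − 1203/37120·(0.972300+0.939900+0.920100))/(1+1203/37120) = 8797/10000 ≈ 0.879700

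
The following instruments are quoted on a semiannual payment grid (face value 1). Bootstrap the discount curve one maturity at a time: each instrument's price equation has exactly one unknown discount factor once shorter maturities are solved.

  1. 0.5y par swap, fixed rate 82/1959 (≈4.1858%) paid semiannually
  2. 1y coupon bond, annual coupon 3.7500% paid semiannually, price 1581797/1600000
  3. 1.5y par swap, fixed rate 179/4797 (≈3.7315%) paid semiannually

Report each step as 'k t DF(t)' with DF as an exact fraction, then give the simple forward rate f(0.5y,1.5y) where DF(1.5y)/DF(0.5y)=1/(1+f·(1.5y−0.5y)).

1 1/2 1959/2000
2 1 2381/2500
3 3/2 9463/10000
f(0.5y,1.5y) = ((1959/2000)/(9463/10000) − 1)/(1) = 332/9463 ≈ 3.5084%

step 1 [0.5y] swap r/2=41/1959: DF=(1 − 41/1959·(0))/(1+41/1959) = 1959/2000 ≈ 0.979500
step 2 [1y] bond c/2=3/160: DF=(1581797/1600000 − 3/160·(0.979500))/(1+3/160) = 2381/2500 ≈ 0.952400
step 3 [1.5y] swap r/2=179/9594: DF=(1 − 179/9594·(0.979500+0.952400))/(1+179/9594) = 9463/10000 ≈ 0.946300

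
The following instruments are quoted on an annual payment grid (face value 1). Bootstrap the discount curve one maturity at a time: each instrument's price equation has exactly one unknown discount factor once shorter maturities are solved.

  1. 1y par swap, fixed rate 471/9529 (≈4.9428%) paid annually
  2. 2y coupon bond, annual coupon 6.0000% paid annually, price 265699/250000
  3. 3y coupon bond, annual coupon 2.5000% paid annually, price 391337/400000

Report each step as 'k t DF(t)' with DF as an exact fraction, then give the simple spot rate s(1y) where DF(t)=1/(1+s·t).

1 1 9529/10000
2 2 9487/10000
3 3 9081/10000
s(1y) = (1/(9529/10000) − 1)/(1) = 471/9529 ≈ 4.9428%

step 1 [1y] swap r/1=471/9529: DF=(1 − 471/9529·(0))/(1+471/9529) = 9529/10000 ≈ 0.952900
step 2 [2y] bond c/1=3/50: DF=(265699/250000 − 3/50·(0.952900))/(1+3/50) = 9487/10000 ≈ 0.948700
step 3 [3y] bond c/1=1/40: DF=(391337/400000 − 1/40·(0.952900+0.948700))/(1+1/40) = 9081/10000 ≈ 0.908100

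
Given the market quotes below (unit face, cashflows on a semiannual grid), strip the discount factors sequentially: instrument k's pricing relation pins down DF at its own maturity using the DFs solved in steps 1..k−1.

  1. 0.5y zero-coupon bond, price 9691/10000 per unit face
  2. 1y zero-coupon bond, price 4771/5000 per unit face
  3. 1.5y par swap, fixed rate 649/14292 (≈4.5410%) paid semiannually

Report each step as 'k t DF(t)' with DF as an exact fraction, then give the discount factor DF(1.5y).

step 1 [0.5y] zero: DF = P = 9691/10000 ≈ 0.969100
step 2 [1y] zero: DF = P = 4771/5000 ≈ 0.954200
step 3 [1.5y] swap r/2=649/28584: DF=(1 − 649/28584·(0.969100+0.954200))/(1+649/28584) = 9351/10000 ≈ 0.935100

1 1/2 9691/10000
2 1 4771/5000
3 3/2 9351/10000
DF(1.5y) = 9351/10000 ≈ 0.935100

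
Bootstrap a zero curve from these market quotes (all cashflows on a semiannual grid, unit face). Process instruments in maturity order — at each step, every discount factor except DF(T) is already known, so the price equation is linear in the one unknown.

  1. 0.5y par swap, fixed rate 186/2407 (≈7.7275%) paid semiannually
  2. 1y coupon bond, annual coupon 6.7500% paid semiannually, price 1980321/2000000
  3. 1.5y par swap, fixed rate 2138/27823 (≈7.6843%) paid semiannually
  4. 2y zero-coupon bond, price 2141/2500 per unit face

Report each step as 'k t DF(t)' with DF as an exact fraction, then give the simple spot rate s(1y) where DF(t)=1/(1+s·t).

1 1/2 2407/2500
2 1 579/625
3 3/2 8931/10000
4 2 2141/2500
s(1y) = (1/(579/625) − 1)/(1) = 46/579 ≈ 7.9447%

step 1 [0.5y] swap r/2=93/2407: DF=(1 − 93/2407·(0))/(1+93/2407) = 2407/2500 ≈ 0.962800
step 2 [1y] bond c/2=27/800: DF=(1980321/2000000 − 27/800·(0.962800))/(1+27/800) = 579/625 ≈ 0.926400
step 3 [1.5y] swap r/2=1069/27823: DF=(1 − 1069/27823·(0.962800+0.926400))/(1+1069/27823) = 8931/10000 ≈ 0.893100
step 4 [2y] zero: DF = P = 2141/2500 ≈ 0.856400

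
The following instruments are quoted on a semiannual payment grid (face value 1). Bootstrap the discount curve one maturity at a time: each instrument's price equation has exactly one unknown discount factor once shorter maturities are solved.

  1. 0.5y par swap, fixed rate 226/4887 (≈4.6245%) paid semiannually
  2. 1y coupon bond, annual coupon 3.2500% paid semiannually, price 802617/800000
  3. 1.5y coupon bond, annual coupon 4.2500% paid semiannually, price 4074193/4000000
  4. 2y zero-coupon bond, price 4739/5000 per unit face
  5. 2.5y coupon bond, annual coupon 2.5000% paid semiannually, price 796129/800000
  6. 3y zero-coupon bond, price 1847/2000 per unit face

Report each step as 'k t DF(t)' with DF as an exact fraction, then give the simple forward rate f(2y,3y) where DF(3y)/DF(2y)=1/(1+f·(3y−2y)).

step 1 [0.5y] swap r/2=113/4887: DF=(1 − 113/4887·(0))/(1+113/4887) = 4887/5000 ≈ 0.977400
step 2 [1y] bond c/2=13/800: DF=(802617/800000 − 13/800·(0.977400))/(1+13/800) = 2429/2500 ≈ 0.971600
step 3 [1.5y] bond c/2=17/800: DF=(4074193/4000000 − 17/800·(0.977400+0.971600))/(1+17/800) = 598/625 ≈ 0.956800
step 4 [2y] zero: DF = P = 4739/5000 ≈ 0.947800
step 5 [2.5y] bond c/2=1/80: DF=(796129/800000 − 1/80·(0.977400+0.971600+0.956800+0.947800))/(1+1/80) = 9353/10000 ≈ 0.935300
step 6 [3y] zero: DF = P = 1847/2000 ≈ 0.923500

1 1/2 4887/5000
2 1 2429/2500
3 3/2 598/625
4 2 4739/5000
5 5/2 9353/10000
6 3 1847/2000
f(2y,3y) = ((4739/5000)/(1847/2000) − 1)/(1) = 243/9235 ≈ 2.6313%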